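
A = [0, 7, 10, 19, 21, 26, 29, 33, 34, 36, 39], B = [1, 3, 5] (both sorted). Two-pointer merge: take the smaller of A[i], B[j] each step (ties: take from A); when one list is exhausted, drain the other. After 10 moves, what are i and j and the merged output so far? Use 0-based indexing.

i=7, j=3, merged so far=[0, 1, 3, 5, 7, 10, 19, 21, 26, 29]

[i=0,j=0] A[i]=0<=B[j]=1 take 0 → i++
[i=1,j=0] A[i]=7>B[j]=1 take 1 → j++
[i=1,j=1] A[i]=7>B[j]=3 take 3 → j++
[i=1,j=2] A[i]=7>B[j]=5 take 5 → j++
[i=1,j=3] B done, take A[i]=7 → i++
[i=2,j=3] B done, take A[i]=10 → i++
[i=3,j=3] B done, take A[i]=19 → i++
[i=4,j=3] B done, take A[i]=21 → i++
[i=5,j=3] B done, take A[i]=26 → i++
[i=6,j=3] B done, take A[i]=29 → i++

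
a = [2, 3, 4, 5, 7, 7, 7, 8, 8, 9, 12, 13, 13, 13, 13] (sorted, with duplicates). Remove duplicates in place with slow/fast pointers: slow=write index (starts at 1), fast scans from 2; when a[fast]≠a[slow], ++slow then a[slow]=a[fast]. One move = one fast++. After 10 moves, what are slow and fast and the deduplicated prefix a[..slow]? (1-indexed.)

slow=1 fast=2: a[fast]=3≠a[slow]=2 write a[2]=3, slow++,fast++
slow=2 fast=3: a[fast]=4≠a[slow]=3 write a[3]=4, slow++,fast++
slow=3 fast=4: a[fast]=5≠a[slow]=4 write a[4]=5, slow++,fast++
slow=4 fast=5: a[fast]=7≠a[slow]=5 write a[5]=7, slow++,fast++
slow=5 fast=6: a[fast]=7=a[slow] dup, fast++
slow=5 fast=7: a[fast]=7=a[slow] dup, fast++
slow=5 fast=8: a[fast]=8≠a[slow]=7 write a[6]=8, slow++,fast++
slow=6 fast=9: a[fast]=8=a[slow] dup, fast++
slow=6 fast=10: a[fast]=9≠a[slow]=8 write a[7]=9, slow++,fast++
slow=7 fast=11: a[fast]=12≠a[slow]=9 write a[8]=12, slow++,fast++

slow=8, fast=12, prefix=[2, 3, 4, 5, 7, 8, 9, 12]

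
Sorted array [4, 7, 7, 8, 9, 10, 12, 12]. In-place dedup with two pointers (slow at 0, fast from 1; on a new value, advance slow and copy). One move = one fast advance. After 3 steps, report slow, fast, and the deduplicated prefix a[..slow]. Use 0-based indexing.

slow=2, fast=4, prefix=[4, 7, 8]

slow=0 fast=1: a[fast]=7≠a[slow]=4 write a[1]=7, slow++,fast++
slow=1 fast=2: a[fast]=7=a[slow] dup, fast++
slow=1 fast=3: a[fast]=8≠a[slow]=7 write a[2]=8, slow++,fast++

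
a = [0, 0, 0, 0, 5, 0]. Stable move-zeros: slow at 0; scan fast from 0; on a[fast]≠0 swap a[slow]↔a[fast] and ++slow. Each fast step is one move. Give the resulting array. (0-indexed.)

(s=0,f=0) a[fast]=0 → fast++
(s=0,f=1) a[fast]=0 → fast++
(s=0,f=2) a[fast]=0 → fast++
(s=0,f=3) a[fast]=0 → fast++
(s=0,f=4) a[fast]=5≠0 swap→a[0]=5 → slow++,fast++
(s=1,f=5) a[fast]=0 → fast++

[5, 0, 0, 0, 0, 0]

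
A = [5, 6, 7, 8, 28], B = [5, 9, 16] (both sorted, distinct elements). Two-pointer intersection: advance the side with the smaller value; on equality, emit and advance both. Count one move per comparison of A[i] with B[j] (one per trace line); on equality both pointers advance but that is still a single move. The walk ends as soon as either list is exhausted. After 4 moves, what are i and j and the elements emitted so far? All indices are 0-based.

i=4, j=1, emitted=[5]

[i=0,j=0] 5==5 emit → i++,j++
[i=1,j=1] 6<9 → i++
[i=2,j=1] 7<9 → i++
[i=3,j=1] 8<9 → i++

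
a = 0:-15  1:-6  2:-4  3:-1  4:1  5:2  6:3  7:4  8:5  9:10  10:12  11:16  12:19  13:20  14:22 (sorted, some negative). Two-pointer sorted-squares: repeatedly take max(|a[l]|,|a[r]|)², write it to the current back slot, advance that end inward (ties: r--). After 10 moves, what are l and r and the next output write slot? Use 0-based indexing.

l=0 r=14: |-15|<=|22| out[14]=484, r--
l=0 r=13: |-15|<=|20| out[13]=400, r--
l=0 r=12: |-15|<=|19| out[12]=361, r--
l=0 r=11: |-15|<=|16| out[11]=256, r--
l=0 r=10: |-15|>|12| out[10]=225, l++
l=1 r=10: |-6|<=|12| out[9]=144, r--
l=1 r=9: |-6|<=|10| out[8]=100, r--
l=1 r=8: |-6|>|5| out[7]=36, l++
l=2 r=8: |-4|<=|5| out[6]=25, r--
l=2 r=7: |-4|<=|4| out[5]=16, r--

l=2, r=6, next write slot=4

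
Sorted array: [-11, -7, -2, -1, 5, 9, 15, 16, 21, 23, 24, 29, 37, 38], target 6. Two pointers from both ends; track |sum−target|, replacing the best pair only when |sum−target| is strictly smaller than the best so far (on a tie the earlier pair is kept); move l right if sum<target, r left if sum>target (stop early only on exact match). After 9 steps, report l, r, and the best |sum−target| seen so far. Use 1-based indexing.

l=2, r=6, best |Δ|=1

l=1 r=14: -11+38=27 d=21 *, r--
l=1 r=13: -11+37=26 d=20 *, r--
l=1 r=12: -11+29=18 d=12 *, r--
l=1 r=11: -11+24=13 d=7 *, r--
l=1 r=10: -11+23=12 d=6 *, r--
l=1 r=9: -11+21=10 d=4 *, r--
l=1 r=8: -11+16=5 d=1 *, l++
l=2 r=8: -7+16=9 d=3, r--
l=2 r=7: -7+15=8 d=2, r--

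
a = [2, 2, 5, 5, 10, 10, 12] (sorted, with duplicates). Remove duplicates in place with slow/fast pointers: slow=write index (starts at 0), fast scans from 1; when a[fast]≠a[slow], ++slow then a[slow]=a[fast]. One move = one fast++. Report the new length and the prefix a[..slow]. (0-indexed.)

(s=0,f=1) a[fast]=2=a[slow] dup → fast++
(s=0,f=2) a[fast]=5≠a[slow]=2 write a[1]=5 → slow++,fast++
(s=1,f=3) a[fast]=5=a[slow] dup → fast++
(s=1,f=4) a[fast]=10≠a[slow]=5 write a[2]=10 → slow++,fast++
(s=2,f=5) a[fast]=10=a[slow] dup → fast++
(s=2,f=6) a[fast]=12≠a[slow]=10 write a[3]=12 → slow++,fast++

length 4; prefix = [2, 5, 10, 12]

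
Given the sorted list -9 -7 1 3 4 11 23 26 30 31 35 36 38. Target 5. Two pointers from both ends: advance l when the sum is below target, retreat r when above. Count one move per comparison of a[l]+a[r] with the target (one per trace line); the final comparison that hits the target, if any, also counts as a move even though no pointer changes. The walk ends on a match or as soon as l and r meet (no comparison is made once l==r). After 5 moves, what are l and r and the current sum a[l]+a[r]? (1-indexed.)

l=1 r=13: -9+38=29 >5, r--
l=1 r=12: -9+36=27 >5, r--
l=1 r=11: -9+35=26 >5, r--
l=1 r=10: -9+31=22 >5, r--
l=1 r=9: -9+30=21 >5, r--

l=1, r=8, sum=17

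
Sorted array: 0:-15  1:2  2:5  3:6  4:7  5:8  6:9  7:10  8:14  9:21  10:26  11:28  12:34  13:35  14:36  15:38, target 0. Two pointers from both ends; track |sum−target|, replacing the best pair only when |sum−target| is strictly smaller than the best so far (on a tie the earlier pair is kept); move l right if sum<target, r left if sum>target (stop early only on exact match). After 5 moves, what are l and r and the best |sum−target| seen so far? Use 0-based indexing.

l=0, r=10, best |Δ|=13

l=0 r=15: -15+38=23 d=23 *, r--
l=0 r=14: -15+36=21 d=21 *, r--
l=0 r=13: -15+35=20 d=20 *, r--
l=0 r=12: -15+34=19 d=19 *, r--
l=0 r=11: -15+28=13 d=13 *, r--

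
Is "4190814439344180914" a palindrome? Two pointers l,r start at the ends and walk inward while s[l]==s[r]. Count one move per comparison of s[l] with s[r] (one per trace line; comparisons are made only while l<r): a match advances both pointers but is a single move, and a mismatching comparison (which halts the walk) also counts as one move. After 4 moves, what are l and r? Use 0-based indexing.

l=4, r=14

l=0 r=18: '4'=='4', l++,r--
l=1 r=17: '1'=='1', l++,r--
l=2 r=16: '9'=='9', l++,r--
l=3 r=15: '0'=='0', l++,r--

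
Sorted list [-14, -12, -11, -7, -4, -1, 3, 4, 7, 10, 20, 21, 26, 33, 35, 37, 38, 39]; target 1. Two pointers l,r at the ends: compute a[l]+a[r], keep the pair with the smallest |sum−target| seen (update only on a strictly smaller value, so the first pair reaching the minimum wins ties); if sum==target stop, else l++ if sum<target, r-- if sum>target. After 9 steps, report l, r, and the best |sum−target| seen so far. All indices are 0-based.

l=0 r=17: -14+39=25 d=24 *, r--
l=0 r=16: -14+38=24 d=23 *, r--
l=0 r=15: -14+37=23 d=22 *, r--
l=0 r=14: -14+35=21 d=20 *, r--
l=0 r=13: -14+33=19 d=18 *, r--
l=0 r=12: -14+26=12 d=11 *, r--
l=0 r=11: -14+21=7 d=6 *, r--
l=0 r=10: -14+20=6 d=5 *, r--
l=0 r=9: -14+10=-4 d=5, l++

l=1, r=9, best |Δ|=5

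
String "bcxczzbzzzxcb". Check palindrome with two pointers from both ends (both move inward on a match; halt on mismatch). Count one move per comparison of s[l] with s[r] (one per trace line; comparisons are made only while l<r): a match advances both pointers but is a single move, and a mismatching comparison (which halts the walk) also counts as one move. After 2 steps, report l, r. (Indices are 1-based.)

l=3, r=11

[1,13] 'b'=='b' → l++,r--
[2,12] 'c'=='c' → l++,r--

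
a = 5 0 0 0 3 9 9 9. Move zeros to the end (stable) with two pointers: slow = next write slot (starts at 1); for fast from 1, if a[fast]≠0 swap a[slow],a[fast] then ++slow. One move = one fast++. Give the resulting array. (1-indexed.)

[5, 3, 9, 9, 9, 0, 0, 0]

slow=1 fast=1: a[fast]=5≠0 swap→a[1]=5, slow++,fast++
slow=2 fast=2: a[fast]=0, fast++
slow=2 fast=3: a[fast]=0, fast++
slow=2 fast=4: a[fast]=0, fast++
slow=2 fast=5: a[fast]=3≠0 swap→a[2]=3, slow++,fast++
slow=3 fast=6: a[fast]=9≠0 swap→a[3]=9, slow++,fast++
slow=4 fast=7: a[fast]=9≠0 swap→a[4]=9, slow++,fast++
slow=5 fast=8: a[fast]=9≠0 swap→a[5]=9, slow++,fast++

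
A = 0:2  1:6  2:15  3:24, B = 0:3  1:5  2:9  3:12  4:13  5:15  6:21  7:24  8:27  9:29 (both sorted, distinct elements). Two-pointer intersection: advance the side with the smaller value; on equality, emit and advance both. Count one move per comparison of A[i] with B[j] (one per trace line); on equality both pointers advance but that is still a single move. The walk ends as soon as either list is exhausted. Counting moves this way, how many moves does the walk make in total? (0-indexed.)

10 moves

[i=0,j=0] 2<3 → i++
[i=1,j=0] 6>3 → j++
[i=1,j=1] 6>5 → j++
[i=1,j=2] 6<9 → i++
[i=2,j=2] 15>9 → j++
[i=2,j=3] 15>12 → j++
[i=2,j=4] 15>13 → j++
[i=2,j=5] 15==15 emit → i++,j++
[i=3,j=6] 24>21 → j++
[i=3,j=7] 24==24 emit → i++,j++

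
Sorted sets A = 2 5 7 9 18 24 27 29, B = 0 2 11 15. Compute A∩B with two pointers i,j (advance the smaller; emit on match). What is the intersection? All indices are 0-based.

intersection = [2]

[i=0,j=0] 2>0 → j++
[i=0,j=1] 2==2 emit → i++,j++
[i=1,j=2] 5<11 → i++
[i=2,j=2] 7<11 → i++
[i=3,j=2] 9<11 → i++
[i=4,j=2] 18>11 → j++
[i=4,j=3] 18>15 → j++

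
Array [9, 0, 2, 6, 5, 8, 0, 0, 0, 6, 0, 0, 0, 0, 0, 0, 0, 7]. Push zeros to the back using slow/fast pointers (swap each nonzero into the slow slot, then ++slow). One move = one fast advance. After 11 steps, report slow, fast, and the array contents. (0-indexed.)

slow=6, fast=11, a=[9, 2, 6, 5, 8, 6, 0, 0, 0, 0, 0, 0, 0, 0, 0, 0, 0, 7]

slow=0 fast=0: a[fast]=9≠0 swap→a[0]=9, slow++,fast++
slow=1 fast=1: a[fast]=0, fast++
slow=1 fast=2: a[fast]=2≠0 swap→a[1]=2, slow++,fast++
slow=2 fast=3: a[fast]=6≠0 swap→a[2]=6, slow++,fast++
slow=3 fast=4: a[fast]=5≠0 swap→a[3]=5, slow++,fast++
slow=4 fast=5: a[fast]=8≠0 swap→a[4]=8, slow++,fast++
slow=5 fast=6: a[fast]=0, fast++
slow=5 fast=7: a[fast]=0, fast++
slow=5 fast=8: a[fast]=0, fast++
slow=5 fast=9: a[fast]=6≠0 swap→a[5]=6, slow++,fast++
slow=6 fast=10: a[fast]=0, fast++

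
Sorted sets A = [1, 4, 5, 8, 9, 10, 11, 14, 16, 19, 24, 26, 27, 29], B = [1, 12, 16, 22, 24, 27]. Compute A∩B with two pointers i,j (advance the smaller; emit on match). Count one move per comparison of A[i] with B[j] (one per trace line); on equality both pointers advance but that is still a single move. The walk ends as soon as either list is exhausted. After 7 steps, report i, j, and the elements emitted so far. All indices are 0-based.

i=0 j=0: 1==1 emit, i++,j++
i=1 j=1: 4<12, i++
i=2 j=1: 5<12, i++
i=3 j=1: 8<12, i++
i=4 j=1: 9<12, i++
i=5 j=1: 10<12, i++
i=6 j=1: 11<12, i++

i=7, j=1, emitted=[1]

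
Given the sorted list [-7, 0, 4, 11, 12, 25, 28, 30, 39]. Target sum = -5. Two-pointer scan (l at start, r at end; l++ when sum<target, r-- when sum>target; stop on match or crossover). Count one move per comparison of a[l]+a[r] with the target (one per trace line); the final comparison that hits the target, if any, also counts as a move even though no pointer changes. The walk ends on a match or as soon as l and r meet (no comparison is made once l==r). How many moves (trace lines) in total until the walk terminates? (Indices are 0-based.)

[0,8] -7+39=32 >-5 → r--
[0,7] -7+30=23 >-5 → r--
[0,6] -7+28=21 >-5 → r--
[0,5] -7+25=18 >-5 → r--
[0,4] -7+12=5 >-5 → r--
[0,3] -7+11=4 >-5 → r--
[0,2] -7+4=-3 >-5 → r--
[0,1] -7+0=-7 <-5 → l++

8 moves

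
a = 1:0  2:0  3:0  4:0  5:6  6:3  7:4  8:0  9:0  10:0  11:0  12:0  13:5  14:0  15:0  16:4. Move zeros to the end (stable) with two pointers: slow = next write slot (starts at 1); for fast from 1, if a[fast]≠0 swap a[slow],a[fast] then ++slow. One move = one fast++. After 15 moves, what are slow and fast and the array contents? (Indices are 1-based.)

(s=1,f=1) a[fast]=0 → fast++
(s=1,f=2) a[fast]=0 → fast++
(s=1,f=3) a[fast]=0 → fast++
(s=1,f=4) a[fast]=0 → fast++
(s=1,f=5) a[fast]=6≠0 swap→a[1]=6 → slow++,fast++
(s=2,f=6) a[fast]=3≠0 swap→a[2]=3 → slow++,fast++
(s=3,f=7) a[fast]=4≠0 swap→a[3]=4 → slow++,fast++
(s=4,f=8) a[fast]=0 → fast++
(s=4,f=9) a[fast]=0 → fast++
(s=4,f=10) a[fast]=0 → fast++
(s=4,f=11) a[fast]=0 → fast++
(s=4,f=12) a[fast]=0 → fast++
(s=4,f=13) a[fast]=5≠0 swap→a[4]=5 → slow++,fast++
(s=5,f=14) a[fast]=0 → fast++
(s=5,f=15) a[fast]=0 → fast++

slow=5, fast=16, a=[6, 3, 4, 5, 0, 0, 0, 0, 0, 0, 0, 0, 0, 0, 0, 4]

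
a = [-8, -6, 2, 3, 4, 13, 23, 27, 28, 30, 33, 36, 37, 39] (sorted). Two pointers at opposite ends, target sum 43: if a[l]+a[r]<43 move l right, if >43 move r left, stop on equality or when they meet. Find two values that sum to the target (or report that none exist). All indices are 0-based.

(4, 39)

[0,13] -8+39=31 <43 → l++
[1,13] -6+39=33 <43 → l++
[2,13] 2+39=41 <43 → l++
[3,13] 3+39=42 <43 → l++
[4,13] 4+39=43 → found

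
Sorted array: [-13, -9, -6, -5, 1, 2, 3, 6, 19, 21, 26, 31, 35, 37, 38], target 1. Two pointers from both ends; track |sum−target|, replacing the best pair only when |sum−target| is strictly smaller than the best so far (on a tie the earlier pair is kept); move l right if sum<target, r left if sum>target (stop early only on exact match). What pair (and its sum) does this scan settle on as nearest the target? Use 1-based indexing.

l=1 r=15: -13+38=25 d=24 *, r--
l=1 r=14: -13+37=24 d=23 *, r--
l=1 r=13: -13+35=22 d=21 *, r--
l=1 r=12: -13+31=18 d=17 *, r--
l=1 r=11: -13+26=13 d=12 *, r--
l=1 r=10: -13+21=8 d=7 *, r--
l=1 r=9: -13+19=6 d=5 *, r--
l=1 r=8: -13+6=-7 d=8, l++
l=2 r=8: -9+6=-3 d=4 *, l++
l=3 r=8: -6+6=0 d=1 *, l++
l=4 r=8: -5+6=1 d=0 *, stop

pair (-5, 6) with sum 1 (|Δ|=0)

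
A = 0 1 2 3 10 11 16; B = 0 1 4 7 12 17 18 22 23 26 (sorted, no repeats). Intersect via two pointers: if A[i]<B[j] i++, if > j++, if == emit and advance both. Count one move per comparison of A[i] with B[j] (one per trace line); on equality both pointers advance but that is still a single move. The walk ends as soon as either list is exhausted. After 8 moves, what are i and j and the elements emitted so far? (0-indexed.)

i=6, j=4, emitted=[0, 1]

[i=0,j=0] 0==0 emit → i++,j++
[i=1,j=1] 1==1 emit → i++,j++
[i=2,j=2] 2<4 → i++
[i=3,j=2] 3<4 → i++
[i=4,j=2] 10>4 → j++
[i=4,j=3] 10>7 → j++
[i=4,j=4] 10<12 → i++
[i=5,j=4] 11<12 → i++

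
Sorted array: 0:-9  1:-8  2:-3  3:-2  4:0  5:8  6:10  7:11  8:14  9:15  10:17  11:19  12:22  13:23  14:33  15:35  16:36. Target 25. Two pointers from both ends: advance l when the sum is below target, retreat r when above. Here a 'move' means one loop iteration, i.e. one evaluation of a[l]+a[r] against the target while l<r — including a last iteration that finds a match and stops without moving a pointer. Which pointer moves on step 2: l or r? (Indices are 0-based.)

[0,16] -9+36=27 >25 → r--
[0,15] -9+35=26 >25 → r--

r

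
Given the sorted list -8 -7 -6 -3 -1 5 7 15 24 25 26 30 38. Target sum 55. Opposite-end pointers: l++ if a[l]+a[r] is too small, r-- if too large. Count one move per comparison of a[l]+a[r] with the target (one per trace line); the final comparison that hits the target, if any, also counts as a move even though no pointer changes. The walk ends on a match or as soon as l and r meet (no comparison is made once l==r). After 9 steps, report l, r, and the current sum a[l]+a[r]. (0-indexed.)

l=8, r=11, sum=54

l=0 r=12: -8+38=30 <55, l++
l=1 r=12: -7+38=31 <55, l++
l=2 r=12: -6+38=32 <55, l++
l=3 r=12: -3+38=35 <55, l++
l=4 r=12: -1+38=37 <55, l++
l=5 r=12: 5+38=43 <55, l++
l=6 r=12: 7+38=45 <55, l++
l=7 r=12: 15+38=53 <55, l++
l=8 r=12: 24+38=62 >55, r--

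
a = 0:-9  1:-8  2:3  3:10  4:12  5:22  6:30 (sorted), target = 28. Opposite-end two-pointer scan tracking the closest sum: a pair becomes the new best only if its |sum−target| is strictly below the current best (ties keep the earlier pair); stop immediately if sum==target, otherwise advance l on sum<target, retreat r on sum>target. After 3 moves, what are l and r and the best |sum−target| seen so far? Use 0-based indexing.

l=2, r=5, best |Δ|=5

l=0 r=6: -9+30=21 d=7 *, l++
l=1 r=6: -8+30=22 d=6 *, l++
l=2 r=6: 3+30=33 d=5 *, r--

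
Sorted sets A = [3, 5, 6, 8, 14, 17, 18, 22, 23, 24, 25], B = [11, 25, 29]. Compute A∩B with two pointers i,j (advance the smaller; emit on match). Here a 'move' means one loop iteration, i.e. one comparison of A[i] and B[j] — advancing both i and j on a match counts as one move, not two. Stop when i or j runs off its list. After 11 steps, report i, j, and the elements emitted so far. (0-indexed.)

i=0 j=0: 3<11, i++
i=1 j=0: 5<11, i++
i=2 j=0: 6<11, i++
i=3 j=0: 8<11, i++
i=4 j=0: 14>11, j++
i=4 j=1: 14<25, i++
i=5 j=1: 17<25, i++
i=6 j=1: 18<25, i++
i=7 j=1: 22<25, i++
i=8 j=1: 23<25, i++
i=9 j=1: 24<25, i++

i=10, j=1, emitted=[]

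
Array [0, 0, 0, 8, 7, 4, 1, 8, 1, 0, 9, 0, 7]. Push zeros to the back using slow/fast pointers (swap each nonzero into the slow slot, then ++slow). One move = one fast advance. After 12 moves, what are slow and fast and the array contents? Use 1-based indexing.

slow=8, fast=13, a=[8, 7, 4, 1, 8, 1, 9, 0, 0, 0, 0, 0, 7]

slow=1 fast=1: a[fast]=0, fast++
slow=1 fast=2: a[fast]=0, fast++
slow=1 fast=3: a[fast]=0, fast++
slow=1 fast=4: a[fast]=8≠0 swap→a[1]=8, slow++,fast++
slow=2 fast=5: a[fast]=7≠0 swap→a[2]=7, slow++,fast++
slow=3 fast=6: a[fast]=4≠0 swap→a[3]=4, slow++,fast++
slow=4 fast=7: a[fast]=1≠0 swap→a[4]=1, slow++,fast++
slow=5 fast=8: a[fast]=8≠0 swap→a[5]=8, slow++,fast++
slow=6 fast=9: a[fast]=1≠0 swap→a[6]=1, slow++,fast++
slow=7 fast=10: a[fast]=0, fast++
slow=7 fast=11: a[fast]=9≠0 swap→a[7]=9, slow++,fast++
slow=8 fast=12: a[fast]=0, fast++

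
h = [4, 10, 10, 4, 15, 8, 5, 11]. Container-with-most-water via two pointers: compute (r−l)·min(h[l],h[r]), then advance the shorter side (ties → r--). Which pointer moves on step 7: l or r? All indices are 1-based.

l=1 r=8: min(4,11)*7=28 best=28 *, l++
l=2 r=8: min(10,11)*6=60 best=60 *, l++
l=3 r=8: min(10,11)*5=50 best=60, l++
l=4 r=8: min(4,11)*4=16 best=60, l++
l=5 r=8: min(15,11)*3=33 best=60, r--
l=5 r=7: min(15,5)*2=10 best=60, r--
l=5 r=6: min(15,8)*1=8 best=60, r--

r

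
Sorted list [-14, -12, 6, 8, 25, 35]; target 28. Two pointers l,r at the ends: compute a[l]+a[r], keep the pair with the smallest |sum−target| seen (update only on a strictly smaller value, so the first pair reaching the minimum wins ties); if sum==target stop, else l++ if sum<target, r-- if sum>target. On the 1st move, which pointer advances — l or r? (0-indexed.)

l

[0,5] -14+35=21 d=7 * → l++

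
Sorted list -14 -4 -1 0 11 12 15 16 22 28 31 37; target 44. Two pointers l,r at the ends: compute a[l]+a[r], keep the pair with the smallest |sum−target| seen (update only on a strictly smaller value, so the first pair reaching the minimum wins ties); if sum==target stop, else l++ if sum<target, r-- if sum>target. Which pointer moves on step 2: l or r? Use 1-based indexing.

l

l=1 r=12: -14+37=23 d=21 *, l++
l=2 r=12: -4+37=33 d=11 *, l++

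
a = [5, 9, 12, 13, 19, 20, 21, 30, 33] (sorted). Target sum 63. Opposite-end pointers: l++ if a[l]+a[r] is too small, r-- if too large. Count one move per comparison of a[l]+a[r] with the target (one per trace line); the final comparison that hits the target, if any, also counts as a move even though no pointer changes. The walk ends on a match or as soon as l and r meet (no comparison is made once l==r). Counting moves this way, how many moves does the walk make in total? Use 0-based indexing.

l=0 r=8: 5+33=38 <63, l++
l=1 r=8: 9+33=42 <63, l++
l=2 r=8: 12+33=45 <63, l++
l=3 r=8: 13+33=46 <63, l++
l=4 r=8: 19+33=52 <63, l++
l=5 r=8: 20+33=53 <63, l++
l=6 r=8: 21+33=54 <63, l++
l=7 r=8: 30+33=63, found

8 moves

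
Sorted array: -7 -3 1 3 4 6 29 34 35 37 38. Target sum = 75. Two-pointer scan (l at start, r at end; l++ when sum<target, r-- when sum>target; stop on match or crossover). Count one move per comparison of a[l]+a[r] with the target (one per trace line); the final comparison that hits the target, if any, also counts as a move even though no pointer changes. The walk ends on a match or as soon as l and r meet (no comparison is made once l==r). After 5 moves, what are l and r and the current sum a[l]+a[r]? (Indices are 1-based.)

l=6, r=11, sum=44

l=1 r=11: -7+38=31 <75, l++
l=2 r=11: -3+38=35 <75, l++
l=3 r=11: 1+38=39 <75, l++
l=4 r=11: 3+38=41 <75, l++
l=5 r=11: 4+38=42 <75, l++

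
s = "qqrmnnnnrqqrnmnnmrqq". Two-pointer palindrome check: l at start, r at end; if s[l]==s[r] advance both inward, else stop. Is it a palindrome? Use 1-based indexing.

l=1 r=20: 'q'=='q', l++,r--
l=2 r=19: 'q'=='q', l++,r--
l=3 r=18: 'r'=='r', l++,r--
l=4 r=17: 'm'=='m', l++,r--
l=5 r=16: 'n'=='n', l++,r--
l=6 r=15: 'n'=='n', l++,r--
l=7 r=14: 'n'!='m', stop

not a palindrome (mismatch at 7,14)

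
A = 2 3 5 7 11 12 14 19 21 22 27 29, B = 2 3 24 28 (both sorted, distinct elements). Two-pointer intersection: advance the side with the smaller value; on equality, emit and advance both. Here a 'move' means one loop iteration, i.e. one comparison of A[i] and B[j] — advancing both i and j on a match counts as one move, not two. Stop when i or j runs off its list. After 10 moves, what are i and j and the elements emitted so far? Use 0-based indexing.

[i=0,j=0] 2==2 emit → i++,j++
[i=1,j=1] 3==3 emit → i++,j++
[i=2,j=2] 5<24 → i++
[i=3,j=2] 7<24 → i++
[i=4,j=2] 11<24 → i++
[i=5,j=2] 12<24 → i++
[i=6,j=2] 14<24 → i++
[i=7,j=2] 19<24 → i++
[i=8,j=2] 21<24 → i++
[i=9,j=2] 22<24 → i++

i=10, j=2, emitted=[2, 3]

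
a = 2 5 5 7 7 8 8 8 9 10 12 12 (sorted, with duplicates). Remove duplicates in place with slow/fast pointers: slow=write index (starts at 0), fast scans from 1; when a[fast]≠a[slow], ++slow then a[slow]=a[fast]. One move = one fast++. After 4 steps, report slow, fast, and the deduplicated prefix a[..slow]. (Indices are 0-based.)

(s=0,f=1) a[fast]=5≠a[slow]=2 write a[1]=5 → slow++,fast++
(s=1,f=2) a[fast]=5=a[slow] dup → fast++
(s=1,f=3) a[fast]=7≠a[slow]=5 write a[2]=7 → slow++,fast++
(s=2,f=4) a[fast]=7=a[slow] dup → fast++

slow=2, fast=5, prefix=[2, 5, 7]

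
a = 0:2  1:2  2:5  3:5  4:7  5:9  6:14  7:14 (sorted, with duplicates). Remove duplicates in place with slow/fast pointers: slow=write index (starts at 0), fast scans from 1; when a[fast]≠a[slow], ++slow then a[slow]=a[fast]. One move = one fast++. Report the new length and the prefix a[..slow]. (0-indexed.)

length 5; prefix = [2, 5, 7, 9, 14]

slow=0 fast=1: a[fast]=2=a[slow] dup, fast++
slow=0 fast=2: a[fast]=5≠a[slow]=2 write a[1]=5, slow++,fast++
slow=1 fast=3: a[fast]=5=a[slow] dup, fast++
slow=1 fast=4: a[fast]=7≠a[slow]=5 write a[2]=7, slow++,fast++
slow=2 fast=5: a[fast]=9≠a[slow]=7 write a[3]=9, slow++,fast++
slow=3 fast=6: a[fast]=14≠a[slow]=9 write a[4]=14, slow++,fast++
slow=4 fast=7: a[fast]=14=a[slow] dup, fast++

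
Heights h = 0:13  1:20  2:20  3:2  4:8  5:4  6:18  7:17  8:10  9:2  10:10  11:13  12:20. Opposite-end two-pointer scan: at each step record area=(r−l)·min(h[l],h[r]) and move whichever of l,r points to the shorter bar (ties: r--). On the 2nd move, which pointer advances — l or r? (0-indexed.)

[0,12] min(13,20)*12=156 best=156 * → l++
[1,12] min(20,20)*11=220 best=220 * → r--

r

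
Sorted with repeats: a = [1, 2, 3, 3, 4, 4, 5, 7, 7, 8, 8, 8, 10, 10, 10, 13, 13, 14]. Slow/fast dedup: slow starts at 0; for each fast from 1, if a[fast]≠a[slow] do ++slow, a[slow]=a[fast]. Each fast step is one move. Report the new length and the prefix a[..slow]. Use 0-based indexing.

slow=0 fast=1: a[fast]=2≠a[slow]=1 write a[1]=2, slow++,fast++
slow=1 fast=2: a[fast]=3≠a[slow]=2 write a[2]=3, slow++,fast++
slow=2 fast=3: a[fast]=3=a[slow] dup, fast++
slow=2 fast=4: a[fast]=4≠a[slow]=3 write a[3]=4, slow++,fast++
slow=3 fast=5: a[fast]=4=a[slow] dup, fast++
slow=3 fast=6: a[fast]=5≠a[slow]=4 write a[4]=5, slow++,fast++
slow=4 fast=7: a[fast]=7≠a[slow]=5 write a[5]=7, slow++,fast++
slow=5 fast=8: a[fast]=7=a[slow] dup, fast++
slow=5 fast=9: a[fast]=8≠a[slow]=7 write a[6]=8, slow++,fast++
slow=6 fast=10: a[fast]=8=a[slow] dup, fast++
slow=6 fast=11: a[fast]=8=a[slow] dup, fast++
slow=6 fast=12: a[fast]=10≠a[slow]=8 write a[7]=10, slow++,fast++
slow=7 fast=13: a[fast]=10=a[slow] dup, fast++
slow=7 fast=14: a[fast]=10=a[slow] dup, fast++
slow=7 fast=15: a[fast]=13≠a[slow]=10 write a[8]=13, slow++,fast++
slow=8 fast=16: a[fast]=13=a[slow] dup, fast++
slow=8 fast=17: a[fast]=14≠a[slow]=13 write a[9]=14, slow++,fast++

length 10; prefix = [1, 2, 3, 4, 5, 7, 8, 10, 13, 14]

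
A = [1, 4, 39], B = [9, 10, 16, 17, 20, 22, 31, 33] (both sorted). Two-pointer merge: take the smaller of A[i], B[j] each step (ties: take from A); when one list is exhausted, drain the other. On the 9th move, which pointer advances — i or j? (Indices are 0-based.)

[i=0,j=0] A[i]=1<=B[j]=9 take 1 → i++
[i=1,j=0] A[i]=4<=B[j]=9 take 4 → i++
[i=2,j=0] A[i]=39>B[j]=9 take 9 → j++
[i=2,j=1] A[i]=39>B[j]=10 take 10 → j++
[i=2,j=2] A[i]=39>B[j]=16 take 16 → j++
[i=2,j=3] A[i]=39>B[j]=17 take 17 → j++
[i=2,j=4] A[i]=39>B[j]=20 take 20 → j++
[i=2,j=5] A[i]=39>B[j]=22 take 22 → j++
[i=2,j=6] A[i]=39>B[j]=31 take 31 → j++

j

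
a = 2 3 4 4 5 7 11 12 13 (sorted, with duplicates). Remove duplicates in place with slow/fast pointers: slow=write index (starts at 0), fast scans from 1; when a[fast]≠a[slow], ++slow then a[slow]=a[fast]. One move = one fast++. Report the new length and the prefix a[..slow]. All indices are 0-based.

length 8; prefix = [2, 3, 4, 5, 7, 11, 12, 13]

slow=0 fast=1: a[fast]=3≠a[slow]=2 write a[1]=3, slow++,fast++
slow=1 fast=2: a[fast]=4≠a[slow]=3 write a[2]=4, slow++,fast++
slow=2 fast=3: a[fast]=4=a[slow] dup, fast++
slow=2 fast=4: a[fast]=5≠a[slow]=4 write a[3]=5, slow++,fast++
slow=3 fast=5: a[fast]=7≠a[slow]=5 write a[4]=7, slow++,fast++
slow=4 fast=6: a[fast]=11≠a[slow]=7 write a[5]=11, slow++,fast++
slow=5 fast=7: a[fast]=12≠a[slow]=11 write a[6]=12, slow++,fast++
slow=6 fast=8: a[fast]=13≠a[slow]=12 write a[7]=13, slow++,fast++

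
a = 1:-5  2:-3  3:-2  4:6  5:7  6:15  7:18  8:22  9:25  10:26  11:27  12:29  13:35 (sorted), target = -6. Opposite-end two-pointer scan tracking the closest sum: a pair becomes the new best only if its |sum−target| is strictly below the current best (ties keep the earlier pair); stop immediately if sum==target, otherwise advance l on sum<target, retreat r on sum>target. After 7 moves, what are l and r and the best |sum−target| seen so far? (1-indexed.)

l=1, r=6, best |Δ|=19

l=1 r=13: -5+35=30 d=36 *, r--
l=1 r=12: -5+29=24 d=30 *, r--
l=1 r=11: -5+27=22 d=28 *, r--
l=1 r=10: -5+26=21 d=27 *, r--
l=1 r=9: -5+25=20 d=26 *, r--
l=1 r=8: -5+22=17 d=23 *, r--
l=1 r=7: -5+18=13 d=19 *, r--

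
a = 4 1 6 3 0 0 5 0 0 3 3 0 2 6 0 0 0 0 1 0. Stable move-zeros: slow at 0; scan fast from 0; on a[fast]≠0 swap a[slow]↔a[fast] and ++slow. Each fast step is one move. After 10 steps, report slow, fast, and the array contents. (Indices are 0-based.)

slow=6, fast=10, a=[4, 1, 6, 3, 5, 3, 0, 0, 0, 0, 3, 0, 2, 6, 0, 0, 0, 0, 1, 0]

slow=0 fast=0: a[fast]=4≠0 swap→a[0]=4, slow++,fast++
slow=1 fast=1: a[fast]=1≠0 swap→a[1]=1, slow++,fast++
slow=2 fast=2: a[fast]=6≠0 swap→a[2]=6, slow++,fast++
slow=3 fast=3: a[fast]=3≠0 swap→a[3]=3, slow++,fast++
slow=4 fast=4: a[fast]=0, fast++
slow=4 fast=5: a[fast]=0, fast++
slow=4 fast=6: a[fast]=5≠0 swap→a[4]=5, slow++,fast++
slow=5 fast=7: a[fast]=0, fast++
slow=5 fast=8: a[fast]=0, fast++
slow=5 fast=9: a[fast]=3≠0 swap→a[5]=3, slow++,fast++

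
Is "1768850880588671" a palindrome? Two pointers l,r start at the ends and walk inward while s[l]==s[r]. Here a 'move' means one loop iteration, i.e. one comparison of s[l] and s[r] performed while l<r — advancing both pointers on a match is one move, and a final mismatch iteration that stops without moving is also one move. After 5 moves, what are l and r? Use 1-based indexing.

l=1 r=16: '1'=='1', l++,r--
l=2 r=15: '7'=='7', l++,r--
l=3 r=14: '6'=='6', l++,r--
l=4 r=13: '8'=='8', l++,r--
l=5 r=12: '8'=='8', l++,r--

l=6, r=11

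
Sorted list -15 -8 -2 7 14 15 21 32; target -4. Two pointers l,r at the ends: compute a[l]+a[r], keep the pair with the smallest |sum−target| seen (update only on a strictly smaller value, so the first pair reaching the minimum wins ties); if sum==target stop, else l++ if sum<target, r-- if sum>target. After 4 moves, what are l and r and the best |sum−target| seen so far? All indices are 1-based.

[1,8] -15+32=17 d=21 * → r--
[1,7] -15+21=6 d=10 * → r--
[1,6] -15+15=0 d=4 * → r--
[1,5] -15+14=-1 d=3 * → r--

l=1, r=4, best |Δ|=3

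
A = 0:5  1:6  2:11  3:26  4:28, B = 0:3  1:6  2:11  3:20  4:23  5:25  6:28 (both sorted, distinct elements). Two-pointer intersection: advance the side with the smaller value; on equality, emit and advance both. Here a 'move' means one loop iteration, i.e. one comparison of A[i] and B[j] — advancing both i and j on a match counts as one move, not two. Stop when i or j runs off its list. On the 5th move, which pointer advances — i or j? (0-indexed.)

j

[i=0,j=0] 5>3 → j++
[i=0,j=1] 5<6 → i++
[i=1,j=1] 6==6 emit → i++,j++
[i=2,j=2] 11==11 emit → i++,j++
[i=3,j=3] 26>20 → j++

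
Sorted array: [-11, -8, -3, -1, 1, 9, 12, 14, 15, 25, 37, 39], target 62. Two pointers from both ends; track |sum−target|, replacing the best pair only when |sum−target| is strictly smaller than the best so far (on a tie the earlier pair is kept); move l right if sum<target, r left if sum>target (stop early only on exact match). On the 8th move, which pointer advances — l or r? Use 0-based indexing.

[0,11] -11+39=28 d=34 * → l++
[1,11] -8+39=31 d=31 * → l++
[2,11] -3+39=36 d=26 * → l++
[3,11] -1+39=38 d=24 * → l++
[4,11] 1+39=40 d=22 * → l++
[5,11] 9+39=48 d=14 * → l++
[6,11] 12+39=51 d=11 * → l++
[7,11] 14+39=53 d=9 * → l++

l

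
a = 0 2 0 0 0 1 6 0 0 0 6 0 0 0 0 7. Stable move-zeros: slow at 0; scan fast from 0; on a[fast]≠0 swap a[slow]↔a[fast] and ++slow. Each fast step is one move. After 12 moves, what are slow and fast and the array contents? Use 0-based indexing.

slow=4, fast=12, a=[2, 1, 6, 6, 0, 0, 0, 0, 0, 0, 0, 0, 0, 0, 0, 7]

(s=0,f=0) a[fast]=0 → fast++
(s=0,f=1) a[fast]=2≠0 swap→a[0]=2 → slow++,fast++
(s=1,f=2) a[fast]=0 → fast++
(s=1,f=3) a[fast]=0 → fast++
(s=1,f=4) a[fast]=0 → fast++
(s=1,f=5) a[fast]=1≠0 swap→a[1]=1 → slow++,fast++
(s=2,f=6) a[fast]=6≠0 swap→a[2]=6 → slow++,fast++
(s=3,f=7) a[fast]=0 → fast++
(s=3,f=8) a[fast]=0 → fast++
(s=3,f=9) a[fast]=0 → fast++
(s=3,f=10) a[fast]=6≠0 swap→a[3]=6 → slow++,fast++
(s=4,f=11) a[fast]=0 → fast++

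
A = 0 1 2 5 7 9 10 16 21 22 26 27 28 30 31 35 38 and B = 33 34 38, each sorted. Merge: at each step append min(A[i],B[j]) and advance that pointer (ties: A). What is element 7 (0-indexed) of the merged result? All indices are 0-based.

merged[7] = 16

i=0 j=0: A[i]=0<=B[j]=33 take 0, i++
i=1 j=0: A[i]=1<=B[j]=33 take 1, i++
i=2 j=0: A[i]=2<=B[j]=33 take 2, i++
i=3 j=0: A[i]=5<=B[j]=33 take 5, i++
i=4 j=0: A[i]=7<=B[j]=33 take 7, i++
i=5 j=0: A[i]=9<=B[j]=33 take 9, i++
i=6 j=0: A[i]=10<=B[j]=33 take 10, i++
i=7 j=0: A[i]=16<=B[j]=33 take 16, i++
i=8 j=0: A[i]=21<=B[j]=33 take 21, i++
i=9 j=0: A[i]=22<=B[j]=33 take 22, i++
i=10 j=0: A[i]=26<=B[j]=33 take 26, i++
i=11 j=0: A[i]=27<=B[j]=33 take 27, i++
i=12 j=0: A[i]=28<=B[j]=33 take 28, i++
i=13 j=0: A[i]=30<=B[j]=33 take 30, i++
i=14 j=0: A[i]=31<=B[j]=33 take 31, i++
i=15 j=0: A[i]=35>B[j]=33 take 33, j++
i=15 j=1: A[i]=35>B[j]=34 take 34, j++
i=15 j=2: A[i]=35<=B[j]=38 take 35, i++
i=16 j=2: A[i]=38<=B[j]=38 take 38, i++
i=17 j=2: A done, take B[j]=38, j++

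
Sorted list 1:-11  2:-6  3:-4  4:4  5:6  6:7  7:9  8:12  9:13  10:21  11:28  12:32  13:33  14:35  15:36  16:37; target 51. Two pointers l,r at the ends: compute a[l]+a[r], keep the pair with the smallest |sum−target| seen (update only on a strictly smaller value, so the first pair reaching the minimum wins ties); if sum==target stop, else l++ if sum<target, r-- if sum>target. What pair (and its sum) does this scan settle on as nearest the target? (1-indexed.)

l=1 r=16: -11+37=26 d=25 *, l++
l=2 r=16: -6+37=31 d=20 *, l++
l=3 r=16: -4+37=33 d=18 *, l++
l=4 r=16: 4+37=41 d=10 *, l++
l=5 r=16: 6+37=43 d=8 *, l++
l=6 r=16: 7+37=44 d=7 *, l++
l=7 r=16: 9+37=46 d=5 *, l++
l=8 r=16: 12+37=49 d=2 *, l++
l=9 r=16: 13+37=50 d=1 *, l++
l=10 r=16: 21+37=58 d=7, r--
l=10 r=15: 21+36=57 d=6, r--
l=10 r=14: 21+35=56 d=5, r--
l=10 r=13: 21+33=54 d=3, r--
l=10 r=12: 21+32=53 d=2, r--
l=10 r=11: 21+28=49 d=2, l++

pair (13, 37) with sum 50 (|Δ|=1)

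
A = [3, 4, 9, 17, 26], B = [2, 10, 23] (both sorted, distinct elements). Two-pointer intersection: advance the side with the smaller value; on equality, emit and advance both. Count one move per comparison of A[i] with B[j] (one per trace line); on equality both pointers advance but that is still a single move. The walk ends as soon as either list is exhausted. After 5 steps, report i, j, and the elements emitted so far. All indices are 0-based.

i=0 j=0: 3>2, j++
i=0 j=1: 3<10, i++
i=1 j=1: 4<10, i++
i=2 j=1: 9<10, i++
i=3 j=1: 17>10, j++

i=3, j=2, emitted=[]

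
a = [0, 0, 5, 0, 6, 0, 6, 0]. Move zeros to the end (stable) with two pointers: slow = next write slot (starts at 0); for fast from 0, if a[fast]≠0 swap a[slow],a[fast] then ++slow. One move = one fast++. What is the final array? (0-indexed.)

(s=0,f=0) a[fast]=0 → fast++
(s=0,f=1) a[fast]=0 → fast++
(s=0,f=2) a[fast]=5≠0 swap→a[0]=5 → slow++,fast++
(s=1,f=3) a[fast]=0 → fast++
(s=1,f=4) a[fast]=6≠0 swap→a[1]=6 → slow++,fast++
(s=2,f=5) a[fast]=0 → fast++
(s=2,f=6) a[fast]=6≠0 swap→a[2]=6 → slow++,fast++
(s=3,f=7) a[fast]=0 → fast++

[5, 6, 6, 0, 0, 0, 0, 0]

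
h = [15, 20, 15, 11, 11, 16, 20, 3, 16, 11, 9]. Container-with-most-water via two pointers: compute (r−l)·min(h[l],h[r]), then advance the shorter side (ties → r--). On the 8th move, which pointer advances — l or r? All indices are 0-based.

r

l=0 r=10: min(15,9)*10=90 best=90 *, r--
l=0 r=9: min(15,11)*9=99 best=99 *, r--
l=0 r=8: min(15,16)*8=120 best=120 *, l++
l=1 r=8: min(20,16)*7=112 best=120, r--
l=1 r=7: min(20,3)*6=18 best=120, r--
l=1 r=6: min(20,20)*5=100 best=120, r--
l=1 r=5: min(20,16)*4=64 best=120, r--
l=1 r=4: min(20,11)*3=33 best=120, r--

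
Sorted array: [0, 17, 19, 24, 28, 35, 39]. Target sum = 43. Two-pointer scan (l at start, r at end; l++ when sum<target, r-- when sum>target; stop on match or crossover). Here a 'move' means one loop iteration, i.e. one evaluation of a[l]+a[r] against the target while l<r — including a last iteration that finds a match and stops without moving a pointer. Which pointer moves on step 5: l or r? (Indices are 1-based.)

l

l=1 r=7: 0+39=39 <43, l++
l=2 r=7: 17+39=56 >43, r--
l=2 r=6: 17+35=52 >43, r--
l=2 r=5: 17+28=45 >43, r--
l=2 r=4: 17+24=41 <43, l++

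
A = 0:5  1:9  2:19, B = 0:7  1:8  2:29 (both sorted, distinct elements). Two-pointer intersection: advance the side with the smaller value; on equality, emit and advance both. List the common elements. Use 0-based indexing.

intersection = []

i=0 j=0: 5<7, i++
i=1 j=0: 9>7, j++
i=1 j=1: 9>8, j++
i=1 j=2: 9<29, i++
i=2 j=2: 19<29, i++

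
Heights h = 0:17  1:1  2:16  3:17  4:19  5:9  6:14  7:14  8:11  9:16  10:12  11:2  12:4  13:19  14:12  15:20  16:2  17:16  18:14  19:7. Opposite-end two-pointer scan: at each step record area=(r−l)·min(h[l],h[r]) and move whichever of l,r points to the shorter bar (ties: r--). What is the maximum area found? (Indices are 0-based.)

max area = 272

l=0 r=19: min(17,7)*19=133 best=133 *, r--
l=0 r=18: min(17,14)*18=252 best=252 *, r--
l=0 r=17: min(17,16)*17=272 best=272 *, r--
l=0 r=16: min(17,2)*16=32 best=272, r--
l=0 r=15: min(17,20)*15=255 best=272, l++
l=1 r=15: min(1,20)*14=14 best=272, l++
l=2 r=15: min(16,20)*13=208 best=272, l++
l=3 r=15: min(17,20)*12=204 best=272, l++
l=4 r=15: min(19,20)*11=209 best=272, l++
l=5 r=15: min(9,20)*10=90 best=272, l++
l=6 r=15: min(14,20)*9=126 best=272, l++
l=7 r=15: min(14,20)*8=112 best=272, l++
l=8 r=15: min(11,20)*7=77 best=272, l++
l=9 r=15: min(16,20)*6=96 best=272, l++
l=10 r=15: min(12,20)*5=60 best=272, l++
l=11 r=15: min(2,20)*4=8 best=272, l++
l=12 r=15: min(4,20)*3=12 best=272, l++
l=13 r=15: min(19,20)*2=38 best=272, l++
l=14 r=15: min(12,20)*1=12 best=272, l++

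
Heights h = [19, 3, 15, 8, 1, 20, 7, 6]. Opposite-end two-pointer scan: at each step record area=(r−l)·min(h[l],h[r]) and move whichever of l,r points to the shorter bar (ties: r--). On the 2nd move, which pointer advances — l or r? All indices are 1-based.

[1,8] min(19,6)*7=42 best=42 * → r--
[1,7] min(19,7)*6=42 best=42 → r--

r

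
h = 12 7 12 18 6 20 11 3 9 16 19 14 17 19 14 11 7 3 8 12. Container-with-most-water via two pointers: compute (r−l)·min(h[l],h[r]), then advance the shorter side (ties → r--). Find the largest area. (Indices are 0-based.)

max area = 228

[0,19] min(12,12)*19=228 best=228 * → r--
[0,18] min(12,8)*18=144 best=228 → r--
[0,17] min(12,3)*17=51 best=228 → r--
[0,16] min(12,7)*16=112 best=228 → r--
[0,15] min(12,11)*15=165 best=228 → r--
[0,14] min(12,14)*14=168 best=228 → l++
[1,14] min(7,14)*13=91 best=228 → l++
[2,14] min(12,14)*12=144 best=228 → l++
[3,14] min(18,14)*11=154 best=228 → r--
[3,13] min(18,19)*10=180 best=228 → l++
[4,13] min(6,19)*9=54 best=228 → l++
[5,13] min(20,19)*8=152 best=228 → r--
[5,12] min(20,17)*7=119 best=228 → r--
[5,11] min(20,14)*6=84 best=228 → r--
[5,10] min(20,19)*5=95 best=228 → r--
[5,9] min(20,16)*4=64 best=228 → r--
[5,8] min(20,9)*3=27 best=228 → r--
[5,7] min(20,3)*2=6 best=228 → r--
[5,6] min(20,11)*1=11 best=228 → r--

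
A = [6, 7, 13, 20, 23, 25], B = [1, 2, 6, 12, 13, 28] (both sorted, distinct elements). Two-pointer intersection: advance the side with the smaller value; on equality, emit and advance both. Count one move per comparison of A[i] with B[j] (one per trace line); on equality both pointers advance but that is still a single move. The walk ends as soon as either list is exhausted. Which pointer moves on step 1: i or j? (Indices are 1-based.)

j

i=1 j=1: 6>1, j++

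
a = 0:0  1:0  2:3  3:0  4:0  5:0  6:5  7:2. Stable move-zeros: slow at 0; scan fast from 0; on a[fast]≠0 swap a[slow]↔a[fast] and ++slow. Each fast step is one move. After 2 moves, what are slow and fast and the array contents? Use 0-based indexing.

slow=0, fast=2, a=[0, 0, 3, 0, 0, 0, 5, 2]

(s=0,f=0) a[fast]=0 → fast++
(s=0,f=1) a[fast]=0 → fast++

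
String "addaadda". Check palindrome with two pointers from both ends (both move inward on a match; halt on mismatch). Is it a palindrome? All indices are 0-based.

[0,7] 'a'=='a' → l++,r--
[1,6] 'd'=='d' → l++,r--
[2,5] 'd'=='d' → l++,r--
[3,4] 'a'=='a' → l++,r--

palindrome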